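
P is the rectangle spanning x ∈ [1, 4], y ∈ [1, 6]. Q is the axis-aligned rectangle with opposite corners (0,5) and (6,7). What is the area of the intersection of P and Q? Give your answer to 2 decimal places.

3.00

|P∩Q|: x∈[1,4], y∈[5,6] → 3·1 = 3.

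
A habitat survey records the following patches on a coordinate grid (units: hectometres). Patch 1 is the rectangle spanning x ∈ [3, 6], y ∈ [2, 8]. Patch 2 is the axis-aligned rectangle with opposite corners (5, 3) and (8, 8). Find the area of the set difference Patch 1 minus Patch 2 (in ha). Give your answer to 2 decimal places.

|Patch 1∩Patch 2|: x∈[5,6], y∈[3,8] → 1·5 = 5.
|Patch 1| = 18.
|Patch 1 ∖ Patch 2| = |Patch 1| − |Patch 1∩Patch 2| = 18 − 5 = 13.00.

13.00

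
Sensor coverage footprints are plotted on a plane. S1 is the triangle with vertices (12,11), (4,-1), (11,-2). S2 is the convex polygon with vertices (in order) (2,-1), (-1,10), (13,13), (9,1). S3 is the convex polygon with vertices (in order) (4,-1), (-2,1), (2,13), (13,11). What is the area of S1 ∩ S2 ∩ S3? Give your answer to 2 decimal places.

5.23

The intersection is the polygon with vertices (11.9,9.7), (11.8,9.4), (4.545,-0.273), (4.471,-0.294), (12,11).
By the shoelace formula its area is 5.23.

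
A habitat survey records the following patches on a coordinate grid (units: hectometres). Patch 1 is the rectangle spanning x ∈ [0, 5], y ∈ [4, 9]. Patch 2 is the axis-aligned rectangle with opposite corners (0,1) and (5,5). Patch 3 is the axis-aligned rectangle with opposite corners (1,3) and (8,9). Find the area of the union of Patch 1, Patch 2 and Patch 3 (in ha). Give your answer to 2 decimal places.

By inclusion–exclusion:
Individual areas: |Patch 1| = 25, |Patch 2| = 20, |Patch 3| = 42.
|Patch 1∩Patch 2|: x∈[0,5], y∈[4,5] → 5·1 = 5.
|Patch 1∩Patch 3|: x∈[1,5], y∈[4,9] → 4·5 = 20.
|Patch 2∩Patch 3|: x∈[1,5], y∈[3,5] → 4·2 = 8.
|Patch 1∩Patch 2∩Patch 3| = 4.
|Patch 1 ∪ Patch 2 ∪ Patch 3| = 87 − 33 + 4 = 58.00.

58.00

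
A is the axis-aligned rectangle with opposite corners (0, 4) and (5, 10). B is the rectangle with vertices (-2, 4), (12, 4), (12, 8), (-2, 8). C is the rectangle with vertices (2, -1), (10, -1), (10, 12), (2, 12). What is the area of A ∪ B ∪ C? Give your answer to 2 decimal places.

132.00

By inclusion–exclusion:
Individual areas: |A| = 30, |B| = 56, |C| = 104.
|A∩B|: x∈[0,5], y∈[4,8] → 5·4 = 20.
|A∩C|: x∈[2,5], y∈[4,10] → 3·6 = 18.
|B∩C|: x∈[2,10], y∈[4,8] → 8·4 = 32.
|A∩B∩C| = 12.
|A ∪ B ∪ C| = 190 − 70 + 12 = 132.00.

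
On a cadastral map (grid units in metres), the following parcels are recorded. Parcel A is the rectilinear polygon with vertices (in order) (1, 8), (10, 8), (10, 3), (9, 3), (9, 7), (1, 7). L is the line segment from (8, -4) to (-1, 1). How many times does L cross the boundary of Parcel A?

The segment lies entirely outside Parcel A and never meets its boundary.

0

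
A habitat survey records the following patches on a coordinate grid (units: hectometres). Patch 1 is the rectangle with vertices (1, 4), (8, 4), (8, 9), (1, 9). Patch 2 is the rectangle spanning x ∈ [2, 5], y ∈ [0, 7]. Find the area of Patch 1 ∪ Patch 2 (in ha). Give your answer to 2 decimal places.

By inclusion–exclusion:
Individual areas: |Patch 1| = 35, |Patch 2| = 21.
|Patch 1∩Patch 2|: x∈[2,5], y∈[4,7] → 3·3 = 9.
|Patch 1 ∪ Patch 2| = 56 − 9 = 47.00.

47.00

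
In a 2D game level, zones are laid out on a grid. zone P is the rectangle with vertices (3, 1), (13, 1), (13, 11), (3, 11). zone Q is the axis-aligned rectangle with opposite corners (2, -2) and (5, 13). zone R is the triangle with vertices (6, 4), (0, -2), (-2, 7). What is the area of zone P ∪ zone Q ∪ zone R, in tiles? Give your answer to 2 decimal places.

147.00

By inclusion–exclusion:
Individual areas: |zone P| = 100, |zone Q| = 45, |zone R| = 33.
|zone P∩zone Q|: x∈[3,5], y∈[1,11] → 2·10 = 20.
|zone P∩zone R| = 6.1875.
|zone Q∩zone R| = 10.3125.
|zone P∩zone Q∩zone R| = 5.5.
|zone P ∪ zone Q ∪ zone R| = 178 − 36.5 + 5.5 = 147.00.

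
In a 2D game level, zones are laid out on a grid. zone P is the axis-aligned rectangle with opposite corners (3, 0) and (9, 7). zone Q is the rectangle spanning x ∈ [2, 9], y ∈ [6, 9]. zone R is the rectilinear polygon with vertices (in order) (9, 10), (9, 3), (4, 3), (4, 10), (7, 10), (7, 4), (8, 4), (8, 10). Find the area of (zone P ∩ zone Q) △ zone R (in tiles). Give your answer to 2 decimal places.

|zone P ∩ zone Q| = 6.
|(zone P ∩ zone Q) ∩ zone R| = 4.
|(zone P ∩ zone Q) △ zone R| = 6 + 29 − 8 = 27.00.

27.00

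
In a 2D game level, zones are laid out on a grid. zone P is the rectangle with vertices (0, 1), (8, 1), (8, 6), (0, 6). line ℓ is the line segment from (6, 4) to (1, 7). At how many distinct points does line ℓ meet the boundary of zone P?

The segment meets the boundary at (2.667,6).

1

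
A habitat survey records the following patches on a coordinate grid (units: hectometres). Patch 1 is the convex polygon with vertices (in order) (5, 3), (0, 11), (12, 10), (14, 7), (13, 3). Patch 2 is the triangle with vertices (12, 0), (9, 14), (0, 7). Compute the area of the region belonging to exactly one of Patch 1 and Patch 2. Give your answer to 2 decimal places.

|Patch 1| = 79, |Patch 2| = 73.5, |Patch 1∩Patch 2| = 52.5462.
|Patch 1 △ Patch 2| = |Patch 1| + |Patch 2| − 2·|Patch 1∩Patch 2| = 79 + 73.5 − 105.0924 = 47.41.

47.41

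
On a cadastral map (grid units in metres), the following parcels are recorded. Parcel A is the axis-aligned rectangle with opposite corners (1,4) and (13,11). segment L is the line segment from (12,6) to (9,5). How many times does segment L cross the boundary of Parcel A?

The segment lies entirely inside Parcel A and never meets its boundary.

0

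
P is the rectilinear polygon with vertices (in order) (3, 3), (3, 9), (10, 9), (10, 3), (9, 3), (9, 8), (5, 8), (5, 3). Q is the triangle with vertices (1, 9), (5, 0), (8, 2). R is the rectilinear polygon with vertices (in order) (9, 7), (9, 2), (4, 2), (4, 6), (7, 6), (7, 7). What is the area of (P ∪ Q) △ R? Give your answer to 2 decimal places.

|P ∪ Q| = 34.
|(P ∪ Q) ∩ R| = 8.4861.
|(P ∪ Q) △ R| = 34 + 22 − 16.9722 = 39.03.

39.03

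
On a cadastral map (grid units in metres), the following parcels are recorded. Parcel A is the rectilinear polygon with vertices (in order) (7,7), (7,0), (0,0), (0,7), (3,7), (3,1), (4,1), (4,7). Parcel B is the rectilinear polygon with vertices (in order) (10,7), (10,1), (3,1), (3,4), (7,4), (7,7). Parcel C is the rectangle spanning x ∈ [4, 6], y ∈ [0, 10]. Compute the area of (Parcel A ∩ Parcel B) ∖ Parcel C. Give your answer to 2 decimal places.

|Parcel A ∩ Parcel B| = 9.
|(Parcel A ∩ Parcel B) ∩ Parcel C| = 6.
|(Parcel A ∩ Parcel B) ∖ Parcel C| = 9 − 6 = 3.00.

3.00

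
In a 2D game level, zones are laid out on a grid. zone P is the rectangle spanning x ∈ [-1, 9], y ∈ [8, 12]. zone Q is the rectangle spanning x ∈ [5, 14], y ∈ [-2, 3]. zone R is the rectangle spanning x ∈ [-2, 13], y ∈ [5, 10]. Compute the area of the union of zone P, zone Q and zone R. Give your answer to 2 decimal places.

By inclusion–exclusion:
Individual areas: |zone P| = 40, |zone Q| = 45, |zone R| = 75.
|zone P∩zone Q| = 0 (no overlap).
|zone P∩zone R|: x∈[-1,9], y∈[8,10] → 10·2 = 20.
|zone Q∩zone R| = 0 (no overlap).
|zone P∩zone Q∩zone R| = 0.
|zone P ∪ zone Q ∪ zone R| = 160 − 20 + 0 = 140.00.

140.00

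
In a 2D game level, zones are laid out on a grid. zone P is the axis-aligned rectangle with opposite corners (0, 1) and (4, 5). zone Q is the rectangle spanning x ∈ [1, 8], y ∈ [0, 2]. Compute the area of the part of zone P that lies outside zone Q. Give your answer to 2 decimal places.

13.00

|zone P∩zone Q|: x∈[1,4], y∈[1,2] → 3·1 = 3.
|zone P| = 16.
|zone P ∖ zone Q| = |zone P| − |zone P∩zone Q| = 16 − 3 = 13.00.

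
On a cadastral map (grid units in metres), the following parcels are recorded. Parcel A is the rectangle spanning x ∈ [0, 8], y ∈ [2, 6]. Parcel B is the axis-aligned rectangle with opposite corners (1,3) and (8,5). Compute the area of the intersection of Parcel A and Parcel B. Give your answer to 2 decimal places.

|Parcel A∩Parcel B|: x∈[1,8], y∈[3,5] → 7·2 = 14.

14.00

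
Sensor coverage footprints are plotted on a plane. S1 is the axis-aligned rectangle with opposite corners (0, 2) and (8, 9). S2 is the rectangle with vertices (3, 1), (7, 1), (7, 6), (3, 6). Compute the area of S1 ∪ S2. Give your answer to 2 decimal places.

60.00

By inclusion–exclusion:
Individual areas: |S1| = 56, |S2| = 20.
|S1∩S2|: x∈[3,7], y∈[2,6] → 4·4 = 16.
|S1 ∪ S2| = 76 − 16 = 60.00.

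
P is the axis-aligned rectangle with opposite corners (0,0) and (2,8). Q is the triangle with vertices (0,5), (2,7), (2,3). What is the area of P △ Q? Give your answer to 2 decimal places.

|P| = 16, |Q| = 4, |P∩Q| = 4.
|P △ Q| = |P| + |Q| − 2·|P∩Q| = 16 + 4 − 8 = 12.00.

12.00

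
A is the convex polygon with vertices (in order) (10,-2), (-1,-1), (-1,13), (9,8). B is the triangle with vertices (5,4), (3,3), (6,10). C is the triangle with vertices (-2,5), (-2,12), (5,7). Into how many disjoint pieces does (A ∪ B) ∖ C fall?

(A ∪ B) ∖ C is a single connected region.

1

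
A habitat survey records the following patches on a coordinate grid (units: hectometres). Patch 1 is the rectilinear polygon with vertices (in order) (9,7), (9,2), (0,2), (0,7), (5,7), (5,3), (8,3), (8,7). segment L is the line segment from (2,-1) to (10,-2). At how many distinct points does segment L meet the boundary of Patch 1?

The segment lies entirely outside Patch 1 and never meets its boundary.

0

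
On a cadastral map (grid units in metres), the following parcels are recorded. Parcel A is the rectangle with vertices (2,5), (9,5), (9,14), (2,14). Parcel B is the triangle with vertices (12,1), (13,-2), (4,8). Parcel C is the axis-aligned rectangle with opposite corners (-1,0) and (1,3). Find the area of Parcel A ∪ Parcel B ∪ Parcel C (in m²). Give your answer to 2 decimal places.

76.41

By inclusion–exclusion:
Individual areas: |Parcel A| = 63, |Parcel B| = 8.5, |Parcel C| = 6.
|Parcel A∩Parcel B| = 1.0929.
|Parcel A∩Parcel C| = 0 (no overlap).
|Parcel B∩Parcel C| = 0.
|Parcel A∩Parcel B∩Parcel C| = 0.
|Parcel A ∪ Parcel B ∪ Parcel C| = 77.5 − 1.0929 + 0 = 76.41.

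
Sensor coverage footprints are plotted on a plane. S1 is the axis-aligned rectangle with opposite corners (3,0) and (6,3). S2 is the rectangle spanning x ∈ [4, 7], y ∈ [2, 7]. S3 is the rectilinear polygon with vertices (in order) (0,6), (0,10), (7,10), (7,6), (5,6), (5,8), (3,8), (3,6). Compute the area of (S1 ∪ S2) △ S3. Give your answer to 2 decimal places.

42.00

|S1 ∪ S2| = 22.
|(S1 ∪ S2) ∩ S3| = 2.
|(S1 ∪ S2) △ S3| = 22 + 24 − 4 = 42.00.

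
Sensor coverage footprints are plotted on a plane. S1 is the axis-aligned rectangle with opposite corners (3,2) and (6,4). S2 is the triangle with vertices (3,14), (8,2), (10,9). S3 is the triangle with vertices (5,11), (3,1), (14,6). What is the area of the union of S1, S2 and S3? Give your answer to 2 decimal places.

By inclusion–exclusion:
Individual areas: |S1| = 6, |S2| = 29.5, |S3| = 50.
|S1∩S2| = 0.
|S1∩S3| = 5.0545.
|S2∩S3| = 19.9994.
|S1∩S2∩S3| = 0.
|S1 ∪ S2 ∪ S3| = 85.5 − 25.0539 + 0 = 60.45.

60.45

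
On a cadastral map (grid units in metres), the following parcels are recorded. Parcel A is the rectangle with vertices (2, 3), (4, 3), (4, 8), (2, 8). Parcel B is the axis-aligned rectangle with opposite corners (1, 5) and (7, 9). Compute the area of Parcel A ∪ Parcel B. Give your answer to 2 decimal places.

By inclusion–exclusion:
Individual areas: |Parcel A| = 10, |Parcel B| = 24.
|Parcel A∩Parcel B|: x∈[2,4], y∈[5,8] → 2·3 = 6.
|Parcel A ∪ Parcel B| = 34 − 6 = 28.00.

28.00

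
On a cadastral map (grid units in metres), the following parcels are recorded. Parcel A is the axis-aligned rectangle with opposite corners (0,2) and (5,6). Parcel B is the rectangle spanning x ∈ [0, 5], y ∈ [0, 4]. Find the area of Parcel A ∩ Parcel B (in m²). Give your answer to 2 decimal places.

10.00

|Parcel A∩Parcel B|: x∈[0,5], y∈[2,4] → 5·2 = 10.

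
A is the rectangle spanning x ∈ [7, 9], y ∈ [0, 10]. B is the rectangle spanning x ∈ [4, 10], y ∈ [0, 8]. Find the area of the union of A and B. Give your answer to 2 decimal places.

52.00

By inclusion–exclusion:
Individual areas: |A| = 20, |B| = 48.
|A∩B|: x∈[7,9], y∈[0,8] → 2·8 = 16.
|A ∪ B| = 68 − 16 = 52.00.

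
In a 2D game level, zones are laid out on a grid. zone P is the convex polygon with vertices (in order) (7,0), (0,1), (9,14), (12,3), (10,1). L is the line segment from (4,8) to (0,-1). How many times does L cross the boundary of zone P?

The segment meets the boundary at (0.836,0.881), (2.483,4.586).

2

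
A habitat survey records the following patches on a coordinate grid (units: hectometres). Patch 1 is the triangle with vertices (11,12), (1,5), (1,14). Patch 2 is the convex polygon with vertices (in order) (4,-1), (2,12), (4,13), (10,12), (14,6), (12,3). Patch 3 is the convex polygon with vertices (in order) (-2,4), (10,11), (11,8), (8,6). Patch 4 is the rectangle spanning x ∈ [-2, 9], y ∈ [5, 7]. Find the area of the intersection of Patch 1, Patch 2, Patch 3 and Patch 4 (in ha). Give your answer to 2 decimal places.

0.34

The intersection is the polygon with vertices (3.143,7), (3.857,7), (2.875,6.312), (2.8,6.8).
By the shoelace formula its area is 0.34.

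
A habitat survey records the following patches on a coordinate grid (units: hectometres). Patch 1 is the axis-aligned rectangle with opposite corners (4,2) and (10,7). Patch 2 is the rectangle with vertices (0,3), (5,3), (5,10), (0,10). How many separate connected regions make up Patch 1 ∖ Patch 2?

Patch 1 ∖ Patch 2 is a single connected region.

1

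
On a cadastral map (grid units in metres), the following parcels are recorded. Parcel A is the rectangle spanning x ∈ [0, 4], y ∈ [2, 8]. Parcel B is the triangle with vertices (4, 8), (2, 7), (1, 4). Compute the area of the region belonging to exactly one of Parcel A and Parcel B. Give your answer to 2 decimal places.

21.50

|Parcel A| = 24, |Parcel B| = 2.5, |Parcel A∩Parcel B| = 2.5.
|Parcel A △ Parcel B| = |Parcel A| + |Parcel B| − 2·|Parcel A∩Parcel B| = 24 + 2.5 − 5 = 21.50.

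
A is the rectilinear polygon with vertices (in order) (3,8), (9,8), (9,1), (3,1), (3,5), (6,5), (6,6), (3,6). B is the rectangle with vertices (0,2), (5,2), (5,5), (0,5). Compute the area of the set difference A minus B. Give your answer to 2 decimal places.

|A| = 39, |A∩B| = 6.
|A ∖ B| = |A| − |A∩B| = 39 − 6 = 33.00.

33.00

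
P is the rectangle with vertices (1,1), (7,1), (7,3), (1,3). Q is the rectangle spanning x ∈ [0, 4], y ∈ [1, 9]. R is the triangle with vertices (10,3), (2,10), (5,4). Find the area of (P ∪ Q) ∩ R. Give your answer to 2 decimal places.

1.93

The region (P ∪ Q) ∩ R is the polygon with vertices (3.143,9), (4,8.25), (4,6), (2.5,9).
By the shoelace formula its area is 1.93.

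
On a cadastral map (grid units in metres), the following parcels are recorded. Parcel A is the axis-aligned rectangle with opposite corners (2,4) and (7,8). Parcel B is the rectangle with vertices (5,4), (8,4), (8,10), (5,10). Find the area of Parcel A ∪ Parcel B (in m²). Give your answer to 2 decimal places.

30.00

By inclusion–exclusion:
Individual areas: |Parcel A| = 20, |Parcel B| = 18.
|Parcel A∩Parcel B|: x∈[5,7], y∈[4,8] → 2·4 = 8.
|Parcel A ∪ Parcel B| = 38 − 8 = 30.00.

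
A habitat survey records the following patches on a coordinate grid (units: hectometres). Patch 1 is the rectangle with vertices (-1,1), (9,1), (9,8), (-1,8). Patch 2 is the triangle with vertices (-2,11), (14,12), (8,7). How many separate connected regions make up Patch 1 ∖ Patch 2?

Patch 1 ∖ Patch 2 is a single connected region.

1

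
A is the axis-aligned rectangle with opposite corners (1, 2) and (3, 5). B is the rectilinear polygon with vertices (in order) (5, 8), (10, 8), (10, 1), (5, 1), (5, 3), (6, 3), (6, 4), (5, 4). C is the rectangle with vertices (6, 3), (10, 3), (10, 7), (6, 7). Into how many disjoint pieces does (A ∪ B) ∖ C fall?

(A ∪ B) ∖ C splits into 3 disjoint pieces (area 6, area 8, area 10).

3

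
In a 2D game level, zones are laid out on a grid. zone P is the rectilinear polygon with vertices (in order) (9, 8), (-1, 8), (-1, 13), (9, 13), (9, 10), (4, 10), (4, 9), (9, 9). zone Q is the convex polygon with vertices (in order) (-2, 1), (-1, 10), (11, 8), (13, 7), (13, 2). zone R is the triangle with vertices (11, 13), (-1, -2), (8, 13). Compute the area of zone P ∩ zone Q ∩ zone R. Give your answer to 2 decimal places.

1.55

The intersection is the polygon with vertices (7.471,8.588), (7,8), (5,8), (5.545,8.909).
By the shoelace formula its area is 1.55.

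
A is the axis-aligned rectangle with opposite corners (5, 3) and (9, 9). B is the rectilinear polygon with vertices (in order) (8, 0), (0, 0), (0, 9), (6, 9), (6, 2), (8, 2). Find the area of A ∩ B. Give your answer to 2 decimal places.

The intersection is the polygon with vertices (6,9), (6,3), (5,3), (5,9).
By the shoelace formula its area is 6.00.

6.00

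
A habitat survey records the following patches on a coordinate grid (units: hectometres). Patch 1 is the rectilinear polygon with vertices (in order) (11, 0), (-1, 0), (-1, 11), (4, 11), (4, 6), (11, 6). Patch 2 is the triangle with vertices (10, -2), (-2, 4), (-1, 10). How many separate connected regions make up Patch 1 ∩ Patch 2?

1

Patch 1 ∩ Patch 2 is a single connected region.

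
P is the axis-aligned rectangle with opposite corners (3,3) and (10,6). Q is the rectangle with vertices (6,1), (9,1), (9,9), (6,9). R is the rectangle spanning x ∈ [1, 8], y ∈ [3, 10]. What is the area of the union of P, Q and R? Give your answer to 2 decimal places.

64.00

By inclusion–exclusion:
Individual areas: |P| = 21, |Q| = 24, |R| = 49.
|P∩Q|: x∈[6,9], y∈[3,6] → 3·3 = 9.
|P∩R|: x∈[3,8], y∈[3,6] → 5·3 = 15.
|Q∩R|: x∈[6,8], y∈[3,9] → 2·6 = 12.
|P∩Q∩R| = 6.
|P ∪ Q ∪ R| = 94 − 36 + 6 = 64.00.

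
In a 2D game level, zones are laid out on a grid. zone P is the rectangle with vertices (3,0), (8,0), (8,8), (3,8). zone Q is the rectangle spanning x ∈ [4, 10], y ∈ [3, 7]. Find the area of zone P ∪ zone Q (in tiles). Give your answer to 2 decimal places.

48.00

By inclusion–exclusion:
Individual areas: |zone P| = 40, |zone Q| = 24.
|zone P∩zone Q|: x∈[4,8], y∈[3,7] → 4·4 = 16.
|zone P ∪ zone Q| = 64 − 16 = 48.00.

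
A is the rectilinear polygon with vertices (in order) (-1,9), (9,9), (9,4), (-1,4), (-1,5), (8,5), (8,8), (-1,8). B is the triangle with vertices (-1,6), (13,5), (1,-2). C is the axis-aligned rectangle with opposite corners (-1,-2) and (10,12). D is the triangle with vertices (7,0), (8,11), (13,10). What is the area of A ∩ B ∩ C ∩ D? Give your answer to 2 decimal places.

1.91

The intersection is the polygon with vertices (8,5), (8,5.357), (9,5.286), (9,4), (7.364,4), (7.455,5).
By the shoelace formula its area is 1.91.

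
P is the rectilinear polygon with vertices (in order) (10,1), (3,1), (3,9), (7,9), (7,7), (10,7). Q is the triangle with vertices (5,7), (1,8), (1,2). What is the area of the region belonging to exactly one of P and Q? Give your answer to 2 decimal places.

|P| = 50, |Q| = 12, |P∩Q| = 3.
|P △ Q| = |P| + |Q| − 2·|P∩Q| = 50 + 12 − 6 = 56.00.

56.00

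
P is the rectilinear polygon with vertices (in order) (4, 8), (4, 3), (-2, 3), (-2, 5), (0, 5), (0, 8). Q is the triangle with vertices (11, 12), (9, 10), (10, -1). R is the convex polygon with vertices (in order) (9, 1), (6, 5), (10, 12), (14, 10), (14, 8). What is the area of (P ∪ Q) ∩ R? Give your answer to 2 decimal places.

The region (P ∪ Q) ∩ R is the polygon with vertices (9,10), (10.667,11.667), (10.963,11.518), (10.293,2.81), (9.726,2.016).
By the shoelace formula its area is 10.96.

10.96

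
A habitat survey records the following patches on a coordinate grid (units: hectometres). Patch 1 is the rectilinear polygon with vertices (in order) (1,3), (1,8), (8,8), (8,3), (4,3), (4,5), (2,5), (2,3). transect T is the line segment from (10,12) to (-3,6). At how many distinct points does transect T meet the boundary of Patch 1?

The segment meets the boundary at (1,7.846), (1.333,8).

2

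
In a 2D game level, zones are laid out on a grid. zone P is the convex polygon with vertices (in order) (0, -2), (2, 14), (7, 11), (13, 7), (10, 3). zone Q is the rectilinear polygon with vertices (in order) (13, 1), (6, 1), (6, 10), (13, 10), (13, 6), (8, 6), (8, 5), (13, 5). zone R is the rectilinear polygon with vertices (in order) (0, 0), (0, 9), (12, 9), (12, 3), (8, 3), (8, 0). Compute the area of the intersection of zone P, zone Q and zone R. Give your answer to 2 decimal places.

31.17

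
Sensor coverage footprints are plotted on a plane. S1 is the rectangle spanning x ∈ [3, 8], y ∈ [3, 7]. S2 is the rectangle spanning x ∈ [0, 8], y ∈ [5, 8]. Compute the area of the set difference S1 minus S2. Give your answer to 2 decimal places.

10.00

|S1∩S2|: x∈[3,8], y∈[5,7] → 5·2 = 10.
|S1| = 20.
|S1 ∖ S2| = |S1| − |S1∩S2| = 20 − 10 = 10.00.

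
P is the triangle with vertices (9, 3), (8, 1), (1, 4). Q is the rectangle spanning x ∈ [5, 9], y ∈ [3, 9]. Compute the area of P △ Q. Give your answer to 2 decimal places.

|P| = 8.5, |Q| = 24, |P∩Q| = 1.
|P △ Q| = |P| + |Q| − 2·|P∩Q| = 8.5 + 24 − 2 = 30.50.

30.50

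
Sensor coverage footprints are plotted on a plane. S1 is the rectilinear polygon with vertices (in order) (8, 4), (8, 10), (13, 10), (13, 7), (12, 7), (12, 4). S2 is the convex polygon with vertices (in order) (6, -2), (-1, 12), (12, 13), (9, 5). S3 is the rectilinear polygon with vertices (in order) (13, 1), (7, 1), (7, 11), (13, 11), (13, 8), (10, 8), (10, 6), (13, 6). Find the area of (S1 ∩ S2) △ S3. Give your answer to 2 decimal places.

43.57

|S1 ∩ S2| = 10.4732.
|(S1 ∩ S2) ∩ S3| = 10.4524.
|(S1 ∩ S2) △ S3| = 10.4732 + 54 − 20.9048 = 43.57.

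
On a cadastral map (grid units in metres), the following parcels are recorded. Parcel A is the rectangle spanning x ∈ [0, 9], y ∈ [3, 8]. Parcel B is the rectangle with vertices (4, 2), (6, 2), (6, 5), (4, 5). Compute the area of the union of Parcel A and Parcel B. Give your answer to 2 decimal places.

47.00

By inclusion–exclusion:
Individual areas: |Parcel A| = 45, |Parcel B| = 6.
|Parcel A∩Parcel B|: x∈[4,6], y∈[3,5] → 2·2 = 4.
|Parcel A ∪ Parcel B| = 51 − 4 = 47.00.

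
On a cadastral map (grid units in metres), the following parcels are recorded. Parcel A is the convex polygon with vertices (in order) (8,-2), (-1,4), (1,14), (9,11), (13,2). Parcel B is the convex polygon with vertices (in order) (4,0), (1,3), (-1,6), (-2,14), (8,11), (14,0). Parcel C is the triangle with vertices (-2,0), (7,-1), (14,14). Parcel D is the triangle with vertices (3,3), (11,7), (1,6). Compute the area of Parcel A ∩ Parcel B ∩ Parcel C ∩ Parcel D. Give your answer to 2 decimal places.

10.95

The intersection is the polygon with vertices (5.355,6.436), (10.224,6.922), (10.357,6.679), (3,3), (2.421,3.868).
By the shoelace formula its area is 10.95.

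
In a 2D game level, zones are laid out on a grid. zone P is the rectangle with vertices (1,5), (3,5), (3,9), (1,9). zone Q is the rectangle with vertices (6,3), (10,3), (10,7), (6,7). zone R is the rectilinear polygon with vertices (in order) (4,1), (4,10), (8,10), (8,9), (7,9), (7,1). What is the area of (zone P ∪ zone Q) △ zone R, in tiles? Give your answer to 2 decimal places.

|zone P ∪ zone Q| = 24.
|(zone P ∪ zone Q) ∩ zone R| = 4.
|(zone P ∪ zone Q) △ zone R| = 24 + 28 − 8 = 44.00.

44.00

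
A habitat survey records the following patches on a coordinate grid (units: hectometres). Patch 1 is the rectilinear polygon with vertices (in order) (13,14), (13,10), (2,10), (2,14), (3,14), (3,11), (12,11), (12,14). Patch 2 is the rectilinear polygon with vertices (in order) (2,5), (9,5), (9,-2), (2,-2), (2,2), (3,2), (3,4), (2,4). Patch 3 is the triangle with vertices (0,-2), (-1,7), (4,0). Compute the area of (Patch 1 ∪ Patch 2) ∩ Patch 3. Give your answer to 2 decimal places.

The region (Patch 1 ∪ Patch 2) ∩ Patch 3 is the polygon with vertices (2,2), (2.571,2), (4,0), (2,-1).
By the shoelace formula its area is 3.57.

3.57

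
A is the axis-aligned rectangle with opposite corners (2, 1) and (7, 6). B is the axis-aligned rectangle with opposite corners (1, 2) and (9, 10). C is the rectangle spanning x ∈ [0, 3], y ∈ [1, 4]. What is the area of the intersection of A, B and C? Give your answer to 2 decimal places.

The intersection is the polygon with vertices (2,2), (2,4), (3,4), (3,2).
By the shoelace formula its area is 2.00.

2.00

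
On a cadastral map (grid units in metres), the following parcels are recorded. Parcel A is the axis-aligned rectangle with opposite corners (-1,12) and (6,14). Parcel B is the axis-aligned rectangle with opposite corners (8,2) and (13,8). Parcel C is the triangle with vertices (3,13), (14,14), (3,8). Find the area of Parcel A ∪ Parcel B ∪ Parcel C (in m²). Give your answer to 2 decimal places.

68.09

By inclusion–exclusion:
Individual areas: |Parcel A| = 14, |Parcel B| = 30, |Parcel C| = 27.5.
|Parcel A∩Parcel B| = 0 (no overlap).
|Parcel A∩Parcel C| = 3.4091.
|Parcel B∩Parcel C| = 0.
|Parcel A∩Parcel B∩Parcel C| = 0.
|Parcel A ∪ Parcel B ∪ Parcel C| = 71.5 − 3.4091 + 0 = 68.09.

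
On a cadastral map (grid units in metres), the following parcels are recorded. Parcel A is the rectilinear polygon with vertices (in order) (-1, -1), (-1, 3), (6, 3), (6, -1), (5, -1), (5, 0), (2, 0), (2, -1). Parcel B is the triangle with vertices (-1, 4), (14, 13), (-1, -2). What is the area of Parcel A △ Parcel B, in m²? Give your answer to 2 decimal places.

|Parcel A| = 25, |Parcel B| = 45, |Parcel A∩Parcel B| = 12.
|Parcel A △ Parcel B| = |Parcel A| + |Parcel B| − 2·|Parcel A∩Parcel B| = 25 + 45 − 24 = 46.00.

46.00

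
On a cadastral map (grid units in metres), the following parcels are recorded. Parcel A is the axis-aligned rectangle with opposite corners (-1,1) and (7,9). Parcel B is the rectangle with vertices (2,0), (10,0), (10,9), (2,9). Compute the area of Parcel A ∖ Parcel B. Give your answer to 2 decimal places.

|Parcel A∩Parcel B|: x∈[2,7], y∈[1,9] → 5·8 = 40.
|Parcel A| = 64.
|Parcel A ∖ Parcel B| = |Parcel A| − |Parcel A∩Parcel B| = 64 − 40 = 24.00.

24.00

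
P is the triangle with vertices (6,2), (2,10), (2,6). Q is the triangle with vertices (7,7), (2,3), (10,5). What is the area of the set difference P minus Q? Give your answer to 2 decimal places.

6.96

|P| = 8, |P∩Q| = 1.0389.
|P ∖ Q| = |P| − |P∩Q| = 8 − 1.0389 = 6.96.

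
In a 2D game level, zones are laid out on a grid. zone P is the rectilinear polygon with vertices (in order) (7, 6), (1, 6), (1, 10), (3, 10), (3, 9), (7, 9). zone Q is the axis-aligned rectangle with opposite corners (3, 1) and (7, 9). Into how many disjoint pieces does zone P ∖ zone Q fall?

1

zone P ∖ zone Q is a single connected region.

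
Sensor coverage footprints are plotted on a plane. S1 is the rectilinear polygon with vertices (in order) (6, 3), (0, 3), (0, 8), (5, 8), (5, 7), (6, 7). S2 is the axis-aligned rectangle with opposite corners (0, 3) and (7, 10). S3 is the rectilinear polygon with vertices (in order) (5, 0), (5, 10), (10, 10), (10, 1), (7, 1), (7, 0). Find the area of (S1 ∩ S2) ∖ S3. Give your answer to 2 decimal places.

|S1 ∩ S2| = 29.
|(S1 ∩ S2) ∩ S3| = 4.
|(S1 ∩ S2) ∖ S3| = 29 − 4 = 25.00.

25.00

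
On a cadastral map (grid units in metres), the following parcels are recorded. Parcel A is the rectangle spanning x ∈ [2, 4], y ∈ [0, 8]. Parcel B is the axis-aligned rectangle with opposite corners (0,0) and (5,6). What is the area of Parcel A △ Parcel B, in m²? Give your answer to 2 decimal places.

22.00

|Parcel A∩Parcel B|: x∈[2,4], y∈[0,6] → 2·6 = 12.
|Parcel A △ Parcel B| = |Parcel A| + |Parcel B| − 2·|Parcel A∩Parcel B| = 16 + 30 − 24 = 22.00.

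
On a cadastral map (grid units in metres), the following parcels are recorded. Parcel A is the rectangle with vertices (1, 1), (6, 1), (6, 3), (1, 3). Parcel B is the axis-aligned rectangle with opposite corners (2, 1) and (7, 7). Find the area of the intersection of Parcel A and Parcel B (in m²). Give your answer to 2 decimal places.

|Parcel A∩Parcel B|: x∈[2,6], y∈[1,3] → 4·2 = 8.

8.00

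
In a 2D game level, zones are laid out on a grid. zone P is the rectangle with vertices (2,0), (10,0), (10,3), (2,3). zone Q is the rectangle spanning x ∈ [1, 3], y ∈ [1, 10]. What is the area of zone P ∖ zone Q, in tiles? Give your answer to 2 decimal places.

22.00

|zone P∩zone Q|: x∈[2,3], y∈[1,3] → 1·2 = 2.
|zone P| = 24.
|zone P ∖ zone Q| = |zone P| − |zone P∩zone Q| = 24 − 2 = 22.00.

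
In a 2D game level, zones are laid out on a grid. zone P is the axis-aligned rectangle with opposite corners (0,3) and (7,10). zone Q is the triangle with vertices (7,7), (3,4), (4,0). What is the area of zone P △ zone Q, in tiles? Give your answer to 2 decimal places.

45.61

|zone P| = 49, |zone Q| = 9.5, |zone P∩zone Q| = 6.4464.
|zone P △ zone Q| = |zone P| + |zone Q| − 2·|zone P∩zone Q| = 49 + 9.5 − 12.8929 = 45.61.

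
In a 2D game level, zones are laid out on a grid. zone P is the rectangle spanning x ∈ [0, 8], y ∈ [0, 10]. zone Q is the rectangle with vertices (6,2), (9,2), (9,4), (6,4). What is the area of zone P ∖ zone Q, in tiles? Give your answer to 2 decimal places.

76.00

|zone P∩zone Q|: x∈[6,8], y∈[2,4] → 2·2 = 4.
|zone P| = 80.
|zone P ∖ zone Q| = |zone P| − |zone P∩zone Q| = 80 − 4 = 76.00.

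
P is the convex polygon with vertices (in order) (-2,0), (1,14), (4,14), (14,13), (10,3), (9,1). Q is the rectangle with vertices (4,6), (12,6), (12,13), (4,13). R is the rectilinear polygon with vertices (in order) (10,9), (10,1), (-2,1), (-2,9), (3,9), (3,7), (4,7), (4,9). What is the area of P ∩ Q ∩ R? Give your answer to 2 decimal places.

The intersection is the polygon with vertices (4,6), (4,7), (4,9), (10,9), (10,6).
By the shoelace formula its area is 18.00.

18.00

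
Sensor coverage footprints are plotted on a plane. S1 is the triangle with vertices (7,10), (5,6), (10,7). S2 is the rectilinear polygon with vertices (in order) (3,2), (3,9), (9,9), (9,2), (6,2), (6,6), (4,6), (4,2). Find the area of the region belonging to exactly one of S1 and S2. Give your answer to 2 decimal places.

|S1| = 9, |S2| = 34, |S1∩S2| = 7.65.
|S1 △ S2| = |S1| + |S2| − 2·|S1∩S2| = 9 + 34 − 15.3 = 27.70.

27.70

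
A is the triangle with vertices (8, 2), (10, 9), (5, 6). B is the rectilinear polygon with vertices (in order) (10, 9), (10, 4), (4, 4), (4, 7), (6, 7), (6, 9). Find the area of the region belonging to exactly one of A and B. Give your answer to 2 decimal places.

|A| = 14.5, |B| = 26, |A∩B| = 12.4286.
|A △ B| = |A| + |B| − 2·|A∩B| = 14.5 + 26 − 24.8571 = 15.64.

15.64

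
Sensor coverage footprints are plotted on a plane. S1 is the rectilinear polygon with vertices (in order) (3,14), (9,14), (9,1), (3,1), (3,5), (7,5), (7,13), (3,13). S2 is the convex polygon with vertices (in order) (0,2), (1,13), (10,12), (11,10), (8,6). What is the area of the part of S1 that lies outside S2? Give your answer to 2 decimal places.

31.72

|S1| = 46, |S1∩S2| = 14.2778.
|S1 ∖ S2| = |S1| − |S1∩S2| = 46 − 14.2778 = 31.72.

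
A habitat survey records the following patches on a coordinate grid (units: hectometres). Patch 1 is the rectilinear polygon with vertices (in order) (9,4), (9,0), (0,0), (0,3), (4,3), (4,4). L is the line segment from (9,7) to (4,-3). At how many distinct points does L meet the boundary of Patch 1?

2

The segment meets the boundary at (5.5,0), (7.5,4).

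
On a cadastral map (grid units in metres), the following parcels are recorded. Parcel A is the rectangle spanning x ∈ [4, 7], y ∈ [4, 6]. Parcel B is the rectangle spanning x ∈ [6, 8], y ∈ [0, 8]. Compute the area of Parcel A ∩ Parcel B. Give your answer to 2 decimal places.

2.00

|Parcel A∩Parcel B|: x∈[6,7], y∈[4,6] → 1·2 = 2.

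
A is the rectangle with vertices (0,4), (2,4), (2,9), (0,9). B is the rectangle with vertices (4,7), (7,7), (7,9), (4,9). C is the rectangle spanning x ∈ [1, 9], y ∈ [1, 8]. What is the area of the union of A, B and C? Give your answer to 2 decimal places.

65.00

By inclusion–exclusion:
Individual areas: |A| = 10, |B| = 6, |C| = 56.
|A∩B| = 0 (no overlap).
|A∩C|: x∈[1,2], y∈[4,8] → 1·4 = 4.
|B∩C|: x∈[4,7], y∈[7,8] → 3·1 = 3.
|A∩B∩C| = 0.
|A ∪ B ∪ C| = 72 − 7 + 0 = 65.00.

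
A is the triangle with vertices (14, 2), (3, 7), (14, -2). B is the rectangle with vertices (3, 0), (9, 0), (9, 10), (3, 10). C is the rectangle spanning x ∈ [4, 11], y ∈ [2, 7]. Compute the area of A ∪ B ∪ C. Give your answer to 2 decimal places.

81.82

By inclusion–exclusion:
Individual areas: |A| = 22, |B| = 60, |C| = 35.
|A∩B| = 6.5455.
|A∩C| = 9.9949.
|B∩C|: x∈[4,9], y∈[2,7] → 5·5 = 25.
|A∩B∩C| = 6.3636.
|A ∪ B ∪ C| = 117 − 41.5404 + 6.3636 = 81.82.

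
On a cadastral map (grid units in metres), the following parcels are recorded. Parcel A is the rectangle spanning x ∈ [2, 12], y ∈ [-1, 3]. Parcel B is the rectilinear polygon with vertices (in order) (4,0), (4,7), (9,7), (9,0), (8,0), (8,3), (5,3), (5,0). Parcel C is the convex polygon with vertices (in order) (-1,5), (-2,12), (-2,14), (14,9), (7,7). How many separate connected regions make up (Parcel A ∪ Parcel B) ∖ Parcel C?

(Parcel A ∪ Parcel B) ∖ Parcel C is a single connected region.

1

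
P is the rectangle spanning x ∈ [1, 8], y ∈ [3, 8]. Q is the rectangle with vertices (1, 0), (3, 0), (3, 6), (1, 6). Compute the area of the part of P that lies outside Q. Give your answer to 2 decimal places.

29.00

|P∩Q|: x∈[1,3], y∈[3,6] → 2·3 = 6.
|P| = 35.
|P ∖ Q| = |P| − |P∩Q| = 35 − 6 = 29.00.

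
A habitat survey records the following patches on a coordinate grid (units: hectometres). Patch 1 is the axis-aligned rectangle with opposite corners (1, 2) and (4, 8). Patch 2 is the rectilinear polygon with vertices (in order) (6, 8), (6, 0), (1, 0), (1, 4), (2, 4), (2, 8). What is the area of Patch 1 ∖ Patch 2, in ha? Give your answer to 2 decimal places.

4.00

|Patch 1| = 18, |Patch 1∩Patch 2| = 14.
|Patch 1 ∖ Patch 2| = |Patch 1| − |Patch 1∩Patch 2| = 18 − 14 = 4.00.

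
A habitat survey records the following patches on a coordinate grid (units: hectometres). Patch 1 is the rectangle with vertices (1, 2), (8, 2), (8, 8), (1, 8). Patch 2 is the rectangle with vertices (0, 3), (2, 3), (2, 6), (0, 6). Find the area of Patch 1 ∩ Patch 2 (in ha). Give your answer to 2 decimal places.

|Patch 1∩Patch 2|: x∈[1,2], y∈[3,6] → 1·3 = 3.

3.00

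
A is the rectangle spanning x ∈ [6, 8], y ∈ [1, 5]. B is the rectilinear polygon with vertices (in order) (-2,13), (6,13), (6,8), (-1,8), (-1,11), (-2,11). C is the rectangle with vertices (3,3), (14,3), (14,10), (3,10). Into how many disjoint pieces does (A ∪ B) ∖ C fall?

2

(A ∪ B) ∖ C splits into 2 disjoint pieces (area 4, area 31).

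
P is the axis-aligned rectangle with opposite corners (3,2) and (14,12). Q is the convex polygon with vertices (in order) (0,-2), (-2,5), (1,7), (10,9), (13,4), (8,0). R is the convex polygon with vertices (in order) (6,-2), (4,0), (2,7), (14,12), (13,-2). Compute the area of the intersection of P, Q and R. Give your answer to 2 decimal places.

The intersection is the polygon with vertices (3,7.417), (3.143,7.476), (10,9), (13,4), (10.5,2), (3.429,2), (3,3.5).
By the shoelace formula its area is 54.23.

54.23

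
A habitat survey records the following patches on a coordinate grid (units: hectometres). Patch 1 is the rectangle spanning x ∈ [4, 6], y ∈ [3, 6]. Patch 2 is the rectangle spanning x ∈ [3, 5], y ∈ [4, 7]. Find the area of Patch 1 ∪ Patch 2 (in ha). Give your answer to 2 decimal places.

10.00

By inclusion–exclusion:
Individual areas: |Patch 1| = 6, |Patch 2| = 6.
|Patch 1∩Patch 2|: x∈[4,5], y∈[4,6] → 1·2 = 2.
|Patch 1 ∪ Patch 2| = 12 − 2 = 10.00.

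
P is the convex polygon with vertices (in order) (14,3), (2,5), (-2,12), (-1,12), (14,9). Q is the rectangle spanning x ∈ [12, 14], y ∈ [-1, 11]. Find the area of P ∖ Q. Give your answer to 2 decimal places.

75.43

|P| = 87.5, |P∩Q| = 12.0667.
|P ∖ Q| = |P| − |P∩Q| = 87.5 − 12.0667 = 75.43.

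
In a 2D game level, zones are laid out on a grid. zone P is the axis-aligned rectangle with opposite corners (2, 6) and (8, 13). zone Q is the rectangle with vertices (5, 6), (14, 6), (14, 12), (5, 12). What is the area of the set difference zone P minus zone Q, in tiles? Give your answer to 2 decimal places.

|zone P∩zone Q|: x∈[5,8], y∈[6,12] → 3·6 = 18.
|zone P| = 42.
|zone P ∖ zone Q| = |zone P| − |zone P∩zone Q| = 42 − 18 = 24.00.

24.00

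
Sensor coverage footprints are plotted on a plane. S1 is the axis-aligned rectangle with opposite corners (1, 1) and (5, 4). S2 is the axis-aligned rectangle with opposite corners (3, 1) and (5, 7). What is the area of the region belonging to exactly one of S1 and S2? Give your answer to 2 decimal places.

12.00

|S1∩S2|: x∈[3,5], y∈[1,4] → 2·3 = 6.
|S1 △ S2| = |S1| + |S2| − 2·|S1∩S2| = 12 + 12 − 12 = 12.00.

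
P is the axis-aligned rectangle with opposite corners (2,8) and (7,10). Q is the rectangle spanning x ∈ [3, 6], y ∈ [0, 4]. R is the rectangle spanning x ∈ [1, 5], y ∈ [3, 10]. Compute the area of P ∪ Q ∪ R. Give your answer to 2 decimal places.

By inclusion–exclusion:
Individual areas: |P| = 10, |Q| = 12, |R| = 28.
|P∩Q| = 0 (no overlap).
|P∩R|: x∈[2,5], y∈[8,10] → 3·2 = 6.
|Q∩R|: x∈[3,5], y∈[3,4] → 2·1 = 2.
|P∩Q∩R| = 0.
|P ∪ Q ∪ R| = 50 − 8 + 0 = 42.00.

42.00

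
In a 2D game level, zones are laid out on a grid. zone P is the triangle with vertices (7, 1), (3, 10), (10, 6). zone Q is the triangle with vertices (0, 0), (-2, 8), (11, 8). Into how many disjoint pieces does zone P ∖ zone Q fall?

2

zone P ∖ zone Q splits into 2 disjoint pieces (area 10.2324, area 2.6111).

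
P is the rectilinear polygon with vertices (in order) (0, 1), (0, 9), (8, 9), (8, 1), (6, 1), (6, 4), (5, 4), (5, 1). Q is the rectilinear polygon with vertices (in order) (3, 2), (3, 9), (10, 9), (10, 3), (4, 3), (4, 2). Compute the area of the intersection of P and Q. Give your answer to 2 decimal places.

30.00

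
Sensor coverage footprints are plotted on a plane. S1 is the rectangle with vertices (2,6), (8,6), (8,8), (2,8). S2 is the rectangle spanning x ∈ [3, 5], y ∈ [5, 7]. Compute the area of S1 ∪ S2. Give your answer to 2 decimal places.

By inclusion–exclusion:
Individual areas: |S1| = 12, |S2| = 4.
|S1∩S2|: x∈[3,5], y∈[6,7] → 2·1 = 2.
|S1 ∪ S2| = 16 − 2 = 14.00.

14.00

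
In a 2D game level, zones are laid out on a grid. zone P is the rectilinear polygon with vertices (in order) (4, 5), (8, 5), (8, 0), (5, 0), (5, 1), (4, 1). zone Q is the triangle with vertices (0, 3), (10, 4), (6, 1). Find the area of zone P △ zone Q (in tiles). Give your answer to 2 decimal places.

15.53

|zone P| = 19, |zone Q| = 13, |zone P∩zone Q| = 8.2333.
|zone P △ zone Q| = |zone P| + |zone Q| − 2·|zone P∩zone Q| = 19 + 13 − 16.4667 = 15.53.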